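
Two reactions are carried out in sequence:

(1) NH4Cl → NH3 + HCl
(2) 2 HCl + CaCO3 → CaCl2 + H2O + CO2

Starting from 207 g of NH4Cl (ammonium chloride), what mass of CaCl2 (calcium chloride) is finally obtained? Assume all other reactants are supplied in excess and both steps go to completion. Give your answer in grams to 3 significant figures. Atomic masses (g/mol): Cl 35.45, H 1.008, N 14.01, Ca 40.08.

215 g

M(NH4Cl) = 14.01 + 4(1.008) + 35.45 = 53.492 g/mol.
M(CaCl2) = 40.08 + 2(35.45) = 110.98 g/mol.
n(NH4Cl) = 207.0 / 53.492 = 3.870 mol.
Step 1 gives a 1:1 ratio of NH4Cl to HCl, so n(HCl) = 3.870 mol.
In step 2 the HCl:CaCl2 ratio is 2:1, so n(CaCl2) = 1.935 mol.
Mass of CaCl2 = 1.935 × 110.98 = 214.7 g.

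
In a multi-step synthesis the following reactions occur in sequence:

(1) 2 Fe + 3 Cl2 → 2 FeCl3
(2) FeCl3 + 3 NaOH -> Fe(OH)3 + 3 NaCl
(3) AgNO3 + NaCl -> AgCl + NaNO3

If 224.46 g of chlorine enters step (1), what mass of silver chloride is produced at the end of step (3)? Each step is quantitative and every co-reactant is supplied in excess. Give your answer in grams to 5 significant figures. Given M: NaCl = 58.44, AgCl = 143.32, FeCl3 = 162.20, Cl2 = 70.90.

907.46 g

n(Cl2) = 224.46 / 70.90 = 3.16587 mol.
Reaction (1): Cl2→FeCl3 ratio 3:2 ⇒ n(FeCl3) = 2.11058 mol.
Reaction (2): FeCl3→NaCl ratio 1:3 ⇒ n(NaCl) = 6.33173 mol.
Reaction (3): NaCl→AgCl ratio 1:1 ⇒ n(AgCl) = 6.33173 mol.
Mass of AgCl = 6.33173 × 143.32 = 907.464 g.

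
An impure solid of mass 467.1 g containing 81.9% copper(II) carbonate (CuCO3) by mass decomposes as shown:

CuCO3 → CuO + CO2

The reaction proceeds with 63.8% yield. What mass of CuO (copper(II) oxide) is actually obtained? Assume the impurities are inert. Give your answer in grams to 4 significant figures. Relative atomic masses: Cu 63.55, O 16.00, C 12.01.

Pure CuCO3 available = 467.1 g × 0.819 = 382.55 g.
M(CuCO3) = 63.55 + 12.01 + 3(16.00) = 123.56 g/mol.
M(CuO) = 63.55 + 16.00 = 79.55 g/mol.
n(CuCO3) = 382.55 g / 123.56 g/mol = 3.0961 mol.
From the equation the CuCO3:CuO mole ratio is 1:1, so n(CuO) = 3.0961 × 1/1 = 3.0961 mol.
Mass of CuO = 3.0961 mol × 79.55 g/mol = 246.30 g.
Actual mass collected = 246.30 g × 0.638 = 157.14 g.

157.1 g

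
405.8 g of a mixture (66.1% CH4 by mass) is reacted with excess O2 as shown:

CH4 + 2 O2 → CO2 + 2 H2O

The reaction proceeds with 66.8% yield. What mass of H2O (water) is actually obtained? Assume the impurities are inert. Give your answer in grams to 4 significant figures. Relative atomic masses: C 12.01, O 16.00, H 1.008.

Pure CH4 available = 405.8 g × 0.661 = 268.23 g.
M(CH4) = 12.01 + 4(1.008) = 16.042 g/mol.
M(H2O) = 2(1.008) + 16.00 = 18.016 g/mol.
n(CH4) = 268.23 g / 16.042 g/mol = 16.721 mol.
From the equation the CH4:H2O mole ratio is 1:2, so n(H2O) = 16.721 × 2/1 = 33.441 mol.
Mass of H2O = 33.441 mol × 18.016 g/mol = 602.48 g.
Actual mass collected = 602.48 g × 0.668 = 402.46 g.

402.5 g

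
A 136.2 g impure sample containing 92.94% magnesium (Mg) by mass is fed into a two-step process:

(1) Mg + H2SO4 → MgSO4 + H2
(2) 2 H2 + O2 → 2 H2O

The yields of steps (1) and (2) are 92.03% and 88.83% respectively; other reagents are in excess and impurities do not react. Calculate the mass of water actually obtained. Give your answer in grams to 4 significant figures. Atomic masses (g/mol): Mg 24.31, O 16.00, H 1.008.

76.69 g

Pure Mg = 136.2 × 0.9294 = 126.58 g.
M(Mg) = 24.31 g/mol.
M(H2O) = 2(1.008) + 16.00 = 18.016 g/mol.
n(Mg) = 126.58 / 24.31 = 5.2071 mol.
Step 1 (Mg:H2 = 1:1): theoretical n(H2) = 5.2071 mol; at 92.03% yield, n(H2) = 4.7921 mol.
Step 2 (H2:H2O = 2:2): theoretical n(H2O) = 4.7921 mol, so theoretical mass = 4.7921 × 18.016 = 86.334 g.
At 88.83% yield, actual mass of H2O = 86.334 × 0.8883 = 76.691 g.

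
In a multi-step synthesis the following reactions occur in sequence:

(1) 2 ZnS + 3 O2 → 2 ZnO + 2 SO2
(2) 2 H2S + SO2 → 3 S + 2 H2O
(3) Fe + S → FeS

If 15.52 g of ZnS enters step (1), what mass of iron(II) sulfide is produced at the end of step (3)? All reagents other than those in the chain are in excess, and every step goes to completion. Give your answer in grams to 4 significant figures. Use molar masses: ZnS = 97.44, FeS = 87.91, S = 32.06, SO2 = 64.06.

42.01 g

n(ZnS) = 15.52 / 97.44 = 0.15928 mol.
Reaction (1): ZnS→SO2 ratio 2:2 ⇒ n(SO2) = 0.15928 mol.
Reaction (2): SO2→S ratio 1:3 ⇒ n(S) = 0.47783 mol.
Reaction (3): S→FeS ratio 1:1 ⇒ n(FeS) = 0.47783 mol.
Mass of FeS = 0.47783 × 87.91 = 42.006 g.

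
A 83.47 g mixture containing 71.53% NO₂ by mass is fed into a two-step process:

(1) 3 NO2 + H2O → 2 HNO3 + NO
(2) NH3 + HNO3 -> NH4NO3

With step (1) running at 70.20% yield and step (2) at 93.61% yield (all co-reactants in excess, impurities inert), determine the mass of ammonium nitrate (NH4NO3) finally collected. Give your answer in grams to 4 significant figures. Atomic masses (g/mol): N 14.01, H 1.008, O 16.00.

45.51 g

Pure NO2 = 83.47 × 0.7153 = 59.706 g.
M(NO2) = 14.01 + 2(16.00) = 46.01 g/mol.
M(NH4NO3) = 2(14.01) + 4(1.008) + 3(16.00) = 80.052 g/mol.
n(NO2) = 59.706 / 46.01 = 1.2977 mol.
Step 1 (NO2:HNO3 = 3:2): theoretical n(HNO3) = 0.86512 mol; at 70.20% yield, n(HNO3) = 0.60731 mol.
Step 2 (HNO3:NH4NO3 = 1:1): theoretical n(NH4NO3) = 0.60731 mol, so theoretical mass = 0.60731 × 80.052 = 48.617 g.
At 93.61% yield, actual mass of NH4NO3 = 48.617 × 0.9361 = 45.510 g.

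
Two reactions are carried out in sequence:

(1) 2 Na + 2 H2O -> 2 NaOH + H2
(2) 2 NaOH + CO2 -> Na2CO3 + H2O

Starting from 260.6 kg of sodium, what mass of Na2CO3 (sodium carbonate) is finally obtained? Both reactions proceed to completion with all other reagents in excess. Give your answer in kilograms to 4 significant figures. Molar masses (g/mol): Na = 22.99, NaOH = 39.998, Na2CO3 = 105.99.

600.7 kg

260.6 kg = 260600 g.
n(Na) = 260600 / 22.99 = 11335 mol.
Step 1 gives a 2:2 ratio of Na to NaOH, so n(NaOH) = 11335 mol.
In step 2 the NaOH:Na2CO3 ratio is 2:1, so n(Na2CO3) = 5667.7 mol.
Mass of Na2CO3 = 5667.7 × 105.99 = 600720 g = 600.7 kg.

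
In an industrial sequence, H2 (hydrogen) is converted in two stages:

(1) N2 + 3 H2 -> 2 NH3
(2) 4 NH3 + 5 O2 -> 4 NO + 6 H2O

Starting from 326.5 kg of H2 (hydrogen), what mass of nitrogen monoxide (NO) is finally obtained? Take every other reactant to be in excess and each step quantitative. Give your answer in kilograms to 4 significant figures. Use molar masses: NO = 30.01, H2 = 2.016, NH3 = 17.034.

3240 kg

326.5 kg = 326500 g.
n(H2) = 326500 / 2.016 = 161950 mol.
Step 1 gives a 3:2 ratio of H2 to NH3, so n(NH3) = 107970 mol.
In step 2 the NH3:NO ratio is 4:4, so n(NO) = 107970 mol.
Mass of NO = 107970 × 30.01 = 3.2402 × 10^6 g = 3240 kg.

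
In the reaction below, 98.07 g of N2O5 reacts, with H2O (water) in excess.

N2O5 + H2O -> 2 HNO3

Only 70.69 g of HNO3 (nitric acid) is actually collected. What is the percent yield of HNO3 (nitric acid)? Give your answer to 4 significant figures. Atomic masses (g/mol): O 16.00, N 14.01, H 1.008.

61.78 %

M(N2O5) = 2(14.01) + 5(16.00) = 108.02 g/mol.
M(HNO3) = 1.008 + 14.01 + 3(16.00) = 63.018 g/mol.
n(N2O5) = 98.070 g / 108.02 g/mol = 0.90789 mol.
From the equation the N2O5:HNO3 mole ratio is 1:2, so n(HNO3) = 0.90789 × 2/1 = 1.8158 mol.
Mass of HNO3 = 1.8158 mol × 63.018 g/mol = 114.43 g.
This is the theoretical yield. Percent yield = 70.69 g / 114.43 g × 100% = 61.778%.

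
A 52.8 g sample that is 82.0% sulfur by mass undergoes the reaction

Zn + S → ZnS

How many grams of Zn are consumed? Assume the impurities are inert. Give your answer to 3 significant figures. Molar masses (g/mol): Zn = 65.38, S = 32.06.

88.3 g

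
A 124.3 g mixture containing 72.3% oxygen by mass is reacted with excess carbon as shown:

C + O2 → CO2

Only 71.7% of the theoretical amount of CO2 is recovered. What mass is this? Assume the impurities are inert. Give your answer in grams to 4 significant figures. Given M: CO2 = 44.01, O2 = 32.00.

Pure O2 available = 124.3 g × 0.723 = 89.869 g.
n(O2) = 89.869 g / 32.00 g/mol = 2.8084 mol.
From the equation the O2:CO2 mole ratio is 1:1, so n(CO2) = 2.8084 × 1/1 = 2.8084 mol.
Mass of CO2 = 2.8084 mol × 44.01 g/mol = 123.60 g.
Actual mass collected = 123.60 g × 0.717 = 88.620 g.

88.62 g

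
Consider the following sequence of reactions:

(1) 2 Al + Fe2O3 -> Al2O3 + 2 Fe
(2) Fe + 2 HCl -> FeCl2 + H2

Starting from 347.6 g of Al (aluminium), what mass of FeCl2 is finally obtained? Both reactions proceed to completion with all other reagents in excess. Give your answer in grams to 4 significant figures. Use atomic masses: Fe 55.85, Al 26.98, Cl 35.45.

1633 g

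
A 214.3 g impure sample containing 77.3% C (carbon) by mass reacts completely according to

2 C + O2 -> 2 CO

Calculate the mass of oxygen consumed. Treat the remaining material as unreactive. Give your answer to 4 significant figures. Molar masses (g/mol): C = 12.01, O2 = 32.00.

220.7 g

Mass of pure C = 214.3 g × 0.773 = 165.65 g.
n(C) = 165.65 g / 12.01 g/mol = 13.793 mol.
From the equation the C:O2 mole ratio is 2:1, so n(O2) = 13.793 × 1/2 = 6.8965 mol.
Mass of O2 = 6.8965 mol × 32.00 g/mol = 220.69 g.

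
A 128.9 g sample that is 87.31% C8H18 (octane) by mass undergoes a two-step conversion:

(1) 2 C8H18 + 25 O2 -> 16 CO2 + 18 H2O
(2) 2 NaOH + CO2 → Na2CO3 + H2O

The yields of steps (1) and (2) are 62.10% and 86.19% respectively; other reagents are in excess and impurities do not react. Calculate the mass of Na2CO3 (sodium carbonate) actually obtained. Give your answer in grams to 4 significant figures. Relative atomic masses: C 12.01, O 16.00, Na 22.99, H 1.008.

447.2 g

Pure C8H18 = 128.9 × 0.8731 = 112.54 g.
M(C8H18) = 8(12.01) + 18(1.008) = 114.224 g/mol.
M(Na2CO3) = 2(22.99) + 12.01 + 3(16.00) = 105.99 g/mol.
n(C8H18) = 112.54 / 114.224 = 0.98528 mol.
Step 1 (C8H18:CO2 = 2:16): theoretical n(CO2) = 7.8822 mol; at 62.10% yield, n(CO2) = 4.8949 mol.
Step 2 (CO2:Na2CO3 = 1:1): theoretical n(Na2CO3) = 4.8949 mol, so theoretical mass = 4.8949 × 105.99 = 518.81 g.
At 86.19% yield, actual mass of Na2CO3 = 518.81 × 0.8619 = 447.16 g.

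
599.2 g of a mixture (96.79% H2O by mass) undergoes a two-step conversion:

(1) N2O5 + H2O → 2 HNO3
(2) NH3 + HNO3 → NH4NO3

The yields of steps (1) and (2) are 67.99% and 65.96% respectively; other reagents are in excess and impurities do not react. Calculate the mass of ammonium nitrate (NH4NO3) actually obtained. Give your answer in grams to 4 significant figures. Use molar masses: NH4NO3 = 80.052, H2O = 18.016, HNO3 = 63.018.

Pure H2O = 599.2 × 0.9679 = 579.97 g.
n(H2O) = 579.97 / 18.016 = 32.192 mol.
Step 1 (H2O:HNO3 = 1:2): theoretical n(HNO3) = 64.383 mol; at 67.99% yield, n(HNO3) = 43.774 mol.
Step 2 (HNO3:NH4NO3 = 1:1): theoretical n(NH4NO3) = 43.774 mol, so theoretical mass = 43.774 × 80.052 = 3504.2 g.
At 65.96% yield, actual mass of NH4NO3 = 3504.2 × 0.6596 = 2311.4 g.

2311 g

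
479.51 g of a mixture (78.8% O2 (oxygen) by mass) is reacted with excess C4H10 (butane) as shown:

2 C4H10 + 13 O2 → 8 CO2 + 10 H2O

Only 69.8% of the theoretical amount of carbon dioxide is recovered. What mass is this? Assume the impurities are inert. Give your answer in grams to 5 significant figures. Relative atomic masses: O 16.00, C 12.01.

Pure O2 available = 479.51 g × 0.788 = 377.854 g.
M(O2) = 2(16.00) = 32.00 g/mol.
M(CO2) = 12.01 + 2(16.00) = 44.01 g/mol.
n(O2) = 377.854 g / 32.00 g/mol = 11.8079 mol.
From the equation the O2:CO2 mole ratio is 13:8, so n(CO2) = 11.8079 × 8/13 = 7.26642 mol.
Mass of CO2 = 7.26642 mol × 44.01 g/mol = 319.795 g.
Actual mass collected = 319.795 g × 0.698 = 223.217 g.

223.22 g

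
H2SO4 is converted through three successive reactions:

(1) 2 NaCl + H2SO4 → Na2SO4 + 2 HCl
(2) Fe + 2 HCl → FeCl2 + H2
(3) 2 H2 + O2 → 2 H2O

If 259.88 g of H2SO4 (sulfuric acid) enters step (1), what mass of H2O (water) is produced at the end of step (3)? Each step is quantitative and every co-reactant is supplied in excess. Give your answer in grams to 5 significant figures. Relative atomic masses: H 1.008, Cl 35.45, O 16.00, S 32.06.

M(H2SO4) = 2(1.008) + 32.06 + 4(16.00) = 98.076 g/mol.
M(H2O) = 2(1.008) + 16.00 = 18.016 g/mol.
n(H2SO4) = 259.88 / 98.076 = 2.64978 mol.
Reaction (1): H2SO4→HCl ratio 1:2 ⇒ n(HCl) = 5.29956 mol.
Reaction (2): HCl→H2 ratio 2:1 ⇒ n(H2) = 2.64978 mol.
Reaction (3): H2→H2O ratio 2:2 ⇒ n(H2O) = 2.64978 mol.
Mass of H2O = 2.64978 × 18.016 = 47.7385 g.

47.738 g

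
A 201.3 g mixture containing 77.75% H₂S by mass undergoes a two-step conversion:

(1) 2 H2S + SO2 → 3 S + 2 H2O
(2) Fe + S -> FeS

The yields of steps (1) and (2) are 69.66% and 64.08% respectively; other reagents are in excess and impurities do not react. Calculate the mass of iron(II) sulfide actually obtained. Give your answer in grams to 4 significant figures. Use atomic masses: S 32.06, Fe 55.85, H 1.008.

270.4 g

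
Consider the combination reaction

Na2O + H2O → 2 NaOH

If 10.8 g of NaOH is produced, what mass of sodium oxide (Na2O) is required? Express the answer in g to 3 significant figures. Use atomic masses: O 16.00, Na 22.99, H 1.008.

M(NaOH) = 22.99 + 16.00 + 1.008 = 39.998 g/mol.
M(Na2O) = 2(22.99) + 16.00 = 61.98 g/mol.
n(NaOH) = 10.80 g / 39.998 g/mol = 0.2700 mol.
From the equation the NaOH:Na2O mole ratio is 2:1, so n(Na2O) = 0.2700 × 1/2 = 0.1350 mol.
Mass of Na2O = 0.1350 mol × 61.98 g/mol = 8.368 g.

8.37 g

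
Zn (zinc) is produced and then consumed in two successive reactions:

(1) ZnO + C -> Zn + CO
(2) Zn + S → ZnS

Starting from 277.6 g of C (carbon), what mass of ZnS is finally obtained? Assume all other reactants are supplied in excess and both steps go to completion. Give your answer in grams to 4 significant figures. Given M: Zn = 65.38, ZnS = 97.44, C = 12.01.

n(C) = 277.60 / 12.01 = 23.114 mol.
Step 1 gives a 1:1 ratio of C to Zn, so n(Zn) = 23.114 mol.
In step 2 the Zn:ZnS ratio is 1:1, so n(ZnS) = 23.114 mol.
Mass of ZnS = 23.114 × 97.44 = 2252.2 g.

2252 g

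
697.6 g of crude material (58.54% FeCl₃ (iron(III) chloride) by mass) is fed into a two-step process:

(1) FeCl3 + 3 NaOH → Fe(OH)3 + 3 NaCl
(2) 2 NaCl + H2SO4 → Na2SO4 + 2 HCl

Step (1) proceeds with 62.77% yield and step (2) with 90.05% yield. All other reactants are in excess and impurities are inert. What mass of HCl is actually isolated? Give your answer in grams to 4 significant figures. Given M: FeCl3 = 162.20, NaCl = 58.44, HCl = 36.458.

155.7 g

Pure FeCl3 = 697.6 × 0.5854 = 408.38 g.
n(FeCl3) = 408.38 / 162.20 = 2.5177 mol.
Step 1 (FeCl3:NaCl = 1:3): theoretical n(NaCl) = 7.5532 mol; at 62.77% yield, n(NaCl) = 4.7411 mol.
Step 2 (NaCl:HCl = 2:2): theoretical n(HCl) = 4.7411 mol, so theoretical mass = 4.7411 × 36.458 = 172.85 g.
At 90.05% yield, actual mass of HCl = 172.85 × 0.9005 = 155.65 g.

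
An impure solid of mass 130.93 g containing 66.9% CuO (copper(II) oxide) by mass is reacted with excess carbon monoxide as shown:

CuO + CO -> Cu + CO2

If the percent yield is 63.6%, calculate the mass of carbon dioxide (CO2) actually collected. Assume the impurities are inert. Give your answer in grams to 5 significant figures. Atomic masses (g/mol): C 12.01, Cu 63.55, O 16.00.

30.820 g

Pure CuO available = 130.93 g × 0.669 = 87.5922 g.
M(CuO) = 63.55 + 16.00 = 79.55 g/mol.
M(CO2) = 12.01 + 2(16.00) = 44.01 g/mol.
n(CuO) = 87.5922 g / 79.55 g/mol = 1.10110 mol.
From the equation the CuO:CO2 mole ratio is 1:1, so n(CO2) = 1.10110 × 1/1 = 1.10110 mol.
Mass of CO2 = 1.10110 mol × 44.01 g/mol = 48.4592 g.
Actual mass collected = 48.4592 g × 0.636 = 30.8201 g.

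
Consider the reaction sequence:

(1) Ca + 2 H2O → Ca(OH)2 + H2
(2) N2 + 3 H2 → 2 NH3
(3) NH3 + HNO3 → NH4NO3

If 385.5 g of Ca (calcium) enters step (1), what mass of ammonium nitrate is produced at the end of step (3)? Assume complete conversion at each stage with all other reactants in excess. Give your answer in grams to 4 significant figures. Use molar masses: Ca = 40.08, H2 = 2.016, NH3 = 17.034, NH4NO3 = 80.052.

n(Ca) = 385.5 / 40.08 = 9.6183 mol.
Reaction (1): Ca→H2 ratio 1:1 ⇒ n(H2) = 9.6183 mol.
Reaction (2): H2→NH3 ratio 3:2 ⇒ n(NH3) = 6.4122 mol.
Reaction (3): NH3→NH4NO3 ratio 1:1 ⇒ n(NH4NO3) = 6.4122 mol.
Mass of NH4NO3 = 6.4122 × 80.052 = 513.31 g.

513.3 g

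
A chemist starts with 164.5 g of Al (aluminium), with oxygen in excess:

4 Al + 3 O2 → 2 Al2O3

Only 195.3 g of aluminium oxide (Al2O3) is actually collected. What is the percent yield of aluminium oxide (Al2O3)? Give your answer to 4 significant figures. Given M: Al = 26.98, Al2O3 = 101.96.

n(Al) = 164.50 g / 26.98 g/mol = 6.0971 mol.
From the equation the Al:Al2O3 mole ratio is 4:2, so n(Al2O3) = 6.0971 × 2/4 = 3.0486 mol.
Mass of Al2O3 = 3.0486 mol × 101.96 g/mol = 310.83 g.
This is the theoretical yield. Percent yield = 195.3 g / 310.83 g × 100% = 62.832%.

62.83 %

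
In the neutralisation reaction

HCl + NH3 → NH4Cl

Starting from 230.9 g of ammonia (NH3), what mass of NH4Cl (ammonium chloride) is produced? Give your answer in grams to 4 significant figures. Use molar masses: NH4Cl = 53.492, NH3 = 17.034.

725.1 g

n(NH3) = 230.90 g / 17.034 g/mol = 13.555 mol.
From the equation the NH3:NH4Cl mole ratio is 1:1, so n(NH4Cl) = 13.555 × 1/1 = 13.555 mol.
Mass of NH4Cl = 13.555 mol × 53.492 g/mol = 725.10 g.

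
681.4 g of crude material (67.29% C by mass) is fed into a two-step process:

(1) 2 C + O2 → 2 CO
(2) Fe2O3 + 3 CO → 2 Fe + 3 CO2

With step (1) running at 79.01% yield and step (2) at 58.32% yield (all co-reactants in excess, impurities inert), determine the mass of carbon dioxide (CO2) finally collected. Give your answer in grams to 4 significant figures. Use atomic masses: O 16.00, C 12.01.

774.2 g

Pure C = 681.4 × 0.6729 = 458.51 g.
M(C) = 12.01 g/mol.
M(CO2) = 12.01 + 2(16.00) = 44.01 g/mol.
n(C) = 458.51 / 12.01 = 38.178 mol.
Step 1 (C:CO = 2:2): theoretical n(CO) = 38.178 mol; at 79.01% yield, n(CO) = 30.164 mol.
Step 2 (CO:CO2 = 3:3): theoretical n(CO2) = 30.164 mol, so theoretical mass = 30.164 × 44.01 = 1327.5 g.
At 58.32% yield, actual mass of CO2 = 1327.5 × 0.5832 = 774.21 g.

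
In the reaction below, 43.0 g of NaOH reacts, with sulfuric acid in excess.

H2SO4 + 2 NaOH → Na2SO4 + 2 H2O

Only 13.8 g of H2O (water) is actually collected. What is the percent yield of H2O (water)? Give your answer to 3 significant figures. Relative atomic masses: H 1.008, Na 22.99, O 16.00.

M(NaOH) = 22.99 + 16.00 + 1.008 = 39.998 g/mol.
M(H2O) = 2(1.008) + 16.00 = 18.016 g/mol.
n(NaOH) = 43.00 g / 39.998 g/mol = 1.075 mol.
From the equation the NaOH:H2O mole ratio is 2:2, so n(H2O) = 1.075 × 2/2 = 1.075 mol.
Mass of H2O = 1.075 mol × 18.016 g/mol = 19.37 g.
This is the theoretical yield. Percent yield = 13.8 g / 19.37 g × 100% = 71.25%.

71.3 %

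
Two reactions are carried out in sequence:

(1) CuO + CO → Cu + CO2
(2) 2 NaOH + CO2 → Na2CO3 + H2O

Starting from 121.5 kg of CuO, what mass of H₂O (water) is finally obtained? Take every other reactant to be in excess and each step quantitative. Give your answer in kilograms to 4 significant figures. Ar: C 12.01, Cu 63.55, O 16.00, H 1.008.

27.52 kg

M(CuO) = 63.55 + 16.00 = 79.55 g/mol.
M(H2O) = 2(1.008) + 16.00 = 18.016 g/mol.
121.5 kg = 121500 g.
n(CuO) = 121500 / 79.55 = 1527.3 mol.
Step 1 gives a 1:1 ratio of CuO to CO2, so n(CO2) = 1527.3 mol.
In step 2 the CO2:H2O ratio is 1:1, so n(H2O) = 1527.3 mol.
Mass of H2O = 1527.3 × 18.016 = 27517 g = 27.52 kg.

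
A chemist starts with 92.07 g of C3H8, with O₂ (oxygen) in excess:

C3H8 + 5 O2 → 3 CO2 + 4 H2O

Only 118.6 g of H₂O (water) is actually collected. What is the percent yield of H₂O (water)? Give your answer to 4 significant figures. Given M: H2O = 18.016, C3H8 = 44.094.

78.82 %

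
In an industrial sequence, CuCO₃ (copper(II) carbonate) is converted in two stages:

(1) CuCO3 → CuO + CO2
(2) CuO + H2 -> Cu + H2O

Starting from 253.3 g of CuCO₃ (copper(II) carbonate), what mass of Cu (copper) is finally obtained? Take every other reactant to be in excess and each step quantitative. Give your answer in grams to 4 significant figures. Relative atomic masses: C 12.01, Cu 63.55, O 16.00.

130.3 g

M(CuCO3) = 63.55 + 12.01 + 3(16.00) = 123.56 g/mol.
M(Cu) = 63.55 g/mol.
n(CuCO3) = 253.30 / 123.56 = 2.0500 mol.
Step 1 gives a 1:1 ratio of CuCO3 to CuO, so n(CuO) = 2.0500 mol.
In step 2 the CuO:Cu ratio is 1:1, so n(Cu) = 2.0500 mol.
Mass of Cu = 2.0500 × 63.55 = 130.28 g.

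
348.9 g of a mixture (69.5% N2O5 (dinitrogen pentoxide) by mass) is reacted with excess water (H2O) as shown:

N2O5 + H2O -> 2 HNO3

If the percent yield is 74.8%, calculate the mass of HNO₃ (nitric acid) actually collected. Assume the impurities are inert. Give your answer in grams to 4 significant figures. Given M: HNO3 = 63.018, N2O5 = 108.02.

211.6 g

Pure N2O5 available = 348.9 g × 0.695 = 242.49 g.
n(N2O5) = 242.49 g / 108.02 g/mol = 2.2448 mol.
From the equation the N2O5:HNO3 mole ratio is 1:2, so n(HNO3) = 2.2448 × 2/1 = 4.4896 mol.
Mass of HNO3 = 4.4896 mol × 63.018 g/mol = 282.93 g.
Actual mass collected = 282.93 g × 0.748 = 211.63 g.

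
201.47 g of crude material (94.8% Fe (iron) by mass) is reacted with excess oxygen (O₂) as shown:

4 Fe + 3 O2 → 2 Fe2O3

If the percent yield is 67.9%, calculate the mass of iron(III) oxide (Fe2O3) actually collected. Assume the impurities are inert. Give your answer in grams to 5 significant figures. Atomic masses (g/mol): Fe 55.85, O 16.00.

185.41 g

Pure Fe available = 201.47 g × 0.948 = 190.994 g.
M(Fe) = 55.85 g/mol.
M(Fe2O3) = 2(55.85) + 3(16.00) = 159.70 g/mol.
n(Fe) = 190.994 g / 55.85 g/mol = 3.41976 mol.
From the equation the Fe:Fe2O3 mole ratio is 4:2, so n(Fe2O3) = 3.41976 × 2/4 = 1.70988 mol.
Mass of Fe2O3 = 1.70988 mol × 159.70 g/mol = 273.068 g.
Actual mass collected = 273.068 g × 0.679 = 185.413 g.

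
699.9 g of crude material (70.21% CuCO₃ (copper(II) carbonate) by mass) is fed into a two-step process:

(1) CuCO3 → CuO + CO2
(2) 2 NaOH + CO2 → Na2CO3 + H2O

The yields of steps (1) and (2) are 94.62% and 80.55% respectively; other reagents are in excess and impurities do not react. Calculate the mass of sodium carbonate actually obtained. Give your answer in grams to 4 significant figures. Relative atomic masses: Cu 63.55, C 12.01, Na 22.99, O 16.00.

Pure CuCO3 = 699.9 × 0.7021 = 491.40 g.
M(CuCO3) = 63.55 + 12.01 + 3(16.00) = 123.56 g/mol.
M(Na2CO3) = 2(22.99) + 12.01 + 3(16.00) = 105.99 g/mol.
n(CuCO3) = 491.40 / 123.56 = 3.9770 mol.
Step 1 (CuCO3:CO2 = 1:1): theoretical n(CO2) = 3.9770 mol; at 94.62% yield, n(CO2) = 3.7631 mol.
Step 2 (CO2:Na2CO3 = 1:1): theoretical n(Na2CO3) = 3.7631 mol, so theoretical mass = 3.7631 × 105.99 = 398.85 g.
At 80.55% yield, actual mass of Na2CO3 = 398.85 × 0.8055 = 321.27 g.

321.3 g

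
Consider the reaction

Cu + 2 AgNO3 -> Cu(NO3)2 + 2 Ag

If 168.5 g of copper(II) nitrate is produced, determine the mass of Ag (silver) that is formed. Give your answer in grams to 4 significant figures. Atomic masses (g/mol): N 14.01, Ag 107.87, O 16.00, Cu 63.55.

193.8 g

M(Cu(NO3)2) = 63.55 + 2(14.01) + 6(16.00) = 187.57 g/mol.
M(Ag) = 107.87 g/mol.
n(Cu(NO3)2) = 168.50 g / 187.57 g/mol = 0.89833 mol.
From the equation the Cu(NO3)2:Ag mole ratio is 1:2, so n(Ag) = 0.89833 × 2/1 = 1.7967 mol.
Mass of Ag = 1.7967 mol × 107.87 g/mol = 193.81 g.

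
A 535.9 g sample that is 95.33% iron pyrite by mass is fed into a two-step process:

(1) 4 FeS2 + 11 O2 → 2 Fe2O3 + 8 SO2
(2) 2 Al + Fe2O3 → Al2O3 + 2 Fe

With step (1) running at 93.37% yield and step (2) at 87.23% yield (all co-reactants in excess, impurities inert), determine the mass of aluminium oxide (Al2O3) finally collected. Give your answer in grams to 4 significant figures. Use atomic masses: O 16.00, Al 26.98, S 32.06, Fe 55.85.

176.8 g

Pure FeS2 = 535.9 × 0.9533 = 510.87 g.
M(FeS2) = 55.85 + 2(32.06) = 119.97 g/mol.
M(Al2O3) = 2(26.98) + 3(16.00) = 101.96 g/mol.
n(FeS2) = 510.87 / 119.97 = 4.2583 mol.
Step 1 (FeS2:Fe2O3 = 4:2): theoretical n(Fe2O3) = 2.1292 mol; at 93.37% yield, n(Fe2O3) = 1.9880 mol.
Step 2 (Fe2O3:Al2O3 = 1:1): theoretical n(Al2O3) = 1.9880 mol, so theoretical mass = 1.9880 × 101.96 = 202.70 g.
At 87.23% yield, actual mass of Al2O3 = 202.70 × 0.8723 = 176.81 g.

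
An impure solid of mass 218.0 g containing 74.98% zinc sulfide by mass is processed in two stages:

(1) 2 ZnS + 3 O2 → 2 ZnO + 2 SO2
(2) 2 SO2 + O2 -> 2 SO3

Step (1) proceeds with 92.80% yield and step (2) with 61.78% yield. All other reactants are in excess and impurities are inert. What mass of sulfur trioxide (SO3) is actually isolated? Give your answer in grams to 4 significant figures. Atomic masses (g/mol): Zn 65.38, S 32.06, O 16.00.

77.00 g

Pure ZnS = 218.0 × 0.7498 = 163.46 g.
M(ZnS) = 65.38 + 32.06 = 97.44 g/mol.
M(SO3) = 32.06 + 3(16.00) = 80.06 g/mol.
n(ZnS) = 163.46 / 97.44 = 1.6775 mol.
Step 1 (ZnS:SO2 = 2:2): theoretical n(SO2) = 1.6775 mol; at 92.80% yield, n(SO2) = 1.5567 mol.
Step 2 (SO2:SO3 = 2:2): theoretical n(SO3) = 1.5567 mol, so theoretical mass = 1.5567 × 80.06 = 124.63 g.
At 61.78% yield, actual mass of SO3 = 124.63 × 0.6178 = 76.997 g.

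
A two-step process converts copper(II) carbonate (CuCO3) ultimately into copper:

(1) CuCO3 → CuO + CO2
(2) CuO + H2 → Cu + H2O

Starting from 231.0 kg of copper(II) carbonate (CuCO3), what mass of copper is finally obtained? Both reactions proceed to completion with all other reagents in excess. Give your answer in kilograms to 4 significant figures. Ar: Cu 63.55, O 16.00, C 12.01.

M(CuCO3) = 63.55 + 12.01 + 3(16.00) = 123.56 g/mol.
M(Cu) = 63.55 g/mol.
231.0 kg = 231000 g.
n(CuCO3) = 231000 / 123.56 = 1869.5 mol.
Step 1 gives a 1:1 ratio of CuCO3 to CuO, so n(CuO) = 1869.5 mol.
In step 2 the CuO:Cu ratio is 1:1, so n(Cu) = 1869.5 mol.
Mass of Cu = 1869.5 × 63.55 = 118810 g = 118.8 kg.

118.8 kg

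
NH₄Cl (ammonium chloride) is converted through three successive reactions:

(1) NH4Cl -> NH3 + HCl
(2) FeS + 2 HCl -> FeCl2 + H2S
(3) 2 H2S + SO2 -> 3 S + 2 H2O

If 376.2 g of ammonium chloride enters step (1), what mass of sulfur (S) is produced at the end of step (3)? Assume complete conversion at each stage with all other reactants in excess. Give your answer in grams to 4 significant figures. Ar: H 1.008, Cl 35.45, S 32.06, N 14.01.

169.1 g

M(NH4Cl) = 14.01 + 4(1.008) + 35.45 = 53.492 g/mol.
M(S) = 32.06 g/mol.
n(NH4Cl) = 376.2 / 53.492 = 7.0328 mol.
Reaction (1): NH4Cl→HCl ratio 1:1 ⇒ n(HCl) = 7.0328 mol.
Reaction (2): HCl→H2S ratio 2:1 ⇒ n(H2S) = 3.5164 mol.
Reaction (3): H2S→S ratio 2:3 ⇒ n(S) = 5.2746 mol.
Mass of S = 5.2746 × 32.06 = 169.10 g.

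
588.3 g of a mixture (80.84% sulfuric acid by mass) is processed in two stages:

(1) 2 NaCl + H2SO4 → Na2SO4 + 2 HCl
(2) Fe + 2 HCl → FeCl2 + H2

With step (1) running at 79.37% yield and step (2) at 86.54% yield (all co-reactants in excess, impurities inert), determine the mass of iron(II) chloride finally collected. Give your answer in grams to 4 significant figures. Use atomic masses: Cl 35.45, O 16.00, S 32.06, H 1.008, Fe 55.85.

422.2 g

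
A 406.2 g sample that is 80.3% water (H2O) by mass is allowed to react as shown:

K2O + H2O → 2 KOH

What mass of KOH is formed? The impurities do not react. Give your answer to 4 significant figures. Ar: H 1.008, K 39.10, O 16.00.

Mass of pure H2O = 406.2 g × 0.803 = 326.18 g.
M(H2O) = 2(1.008) + 16.00 = 18.016 g/mol.
M(KOH) = 39.10 + 16.00 + 1.008 = 56.108 g/mol.
n(H2O) = 326.18 g / 18.016 g/mol = 18.105 mol.
From the equation the H2O:KOH mole ratio is 1:2, so n(KOH) = 18.105 × 2/1 = 36.210 mol.
Mass of KOH = 36.210 mol × 56.108 g/mol = 2031.7 g.

2032 g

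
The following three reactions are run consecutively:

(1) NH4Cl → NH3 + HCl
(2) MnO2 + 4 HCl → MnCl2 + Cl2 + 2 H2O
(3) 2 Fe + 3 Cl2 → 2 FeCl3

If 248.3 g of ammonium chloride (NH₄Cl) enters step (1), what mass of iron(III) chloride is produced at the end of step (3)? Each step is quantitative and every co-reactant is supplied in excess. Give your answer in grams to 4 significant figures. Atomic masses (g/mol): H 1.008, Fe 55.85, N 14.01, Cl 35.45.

M(NH4Cl) = 14.01 + 4(1.008) + 35.45 = 53.492 g/mol.
M(FeCl3) = 55.85 + 3(35.45) = 162.20 g/mol.
n(NH4Cl) = 248.3 / 53.492 = 4.6418 mol.
Reaction (1): NH4Cl→HCl ratio 1:1 ⇒ n(HCl) = 4.6418 mol.
Reaction (2): HCl→Cl2 ratio 4:1 ⇒ n(Cl2) = 1.1605 mol.
Reaction (3): Cl2→FeCl3 ratio 3:2 ⇒ n(FeCl3) = 0.77364 mol.
Mass of FeCl3 = 0.77364 × 162.20 = 125.48 g.

125.5 g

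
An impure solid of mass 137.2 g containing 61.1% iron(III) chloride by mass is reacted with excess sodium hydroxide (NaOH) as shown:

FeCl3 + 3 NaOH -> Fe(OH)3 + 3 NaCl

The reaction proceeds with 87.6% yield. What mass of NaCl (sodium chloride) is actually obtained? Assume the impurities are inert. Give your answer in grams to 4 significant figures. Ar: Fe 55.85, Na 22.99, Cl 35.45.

79.37 g

Pure FeCl3 available = 137.2 g × 0.611 = 83.829 g.
M(FeCl3) = 55.85 + 3(35.45) = 162.20 g/mol.
M(NaCl) = 22.99 + 35.45 = 58.44 g/mol.
n(FeCl3) = 83.829 g / 162.20 g/mol = 0.51683 mol.
From the equation the FeCl3:NaCl mole ratio is 1:3, so n(NaCl) = 0.51683 × 3/1 = 1.5505 mol.
Mass of NaCl = 1.5505 mol × 58.44 g/mol = 90.610 g.
Actual mass collected = 90.610 g × 0.876 = 79.374 g.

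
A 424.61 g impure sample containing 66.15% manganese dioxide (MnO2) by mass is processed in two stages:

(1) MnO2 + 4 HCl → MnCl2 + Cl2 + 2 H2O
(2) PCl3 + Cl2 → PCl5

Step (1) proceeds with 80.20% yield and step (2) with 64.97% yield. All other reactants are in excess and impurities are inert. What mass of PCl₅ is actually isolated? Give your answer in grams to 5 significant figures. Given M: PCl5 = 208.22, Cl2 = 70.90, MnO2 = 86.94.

Pure MnO2 = 424.61 × 0.6615 = 280.880 g.
n(MnO2) = 280.880 / 86.94 = 3.23073 mol.
Step 1 (MnO2:Cl2 = 1:1): theoretical n(Cl2) = 3.23073 mol; at 80.20% yield, n(Cl2) = 2.59104 mol.
Step 2 (Cl2:PCl5 = 1:1): theoretical n(PCl5) = 2.59104 mol, so theoretical mass = 2.59104 × 208.22 = 539.507 g.
At 64.97% yield, actual mass of PCl5 = 539.507 × 0.6497 = 350.518 g.

350.52 g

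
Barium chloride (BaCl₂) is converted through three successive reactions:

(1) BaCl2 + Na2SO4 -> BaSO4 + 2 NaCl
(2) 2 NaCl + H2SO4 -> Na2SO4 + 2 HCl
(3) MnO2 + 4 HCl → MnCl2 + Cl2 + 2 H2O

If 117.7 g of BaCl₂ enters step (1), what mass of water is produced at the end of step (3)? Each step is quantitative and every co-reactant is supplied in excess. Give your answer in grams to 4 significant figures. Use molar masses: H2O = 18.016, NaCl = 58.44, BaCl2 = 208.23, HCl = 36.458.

10.18 g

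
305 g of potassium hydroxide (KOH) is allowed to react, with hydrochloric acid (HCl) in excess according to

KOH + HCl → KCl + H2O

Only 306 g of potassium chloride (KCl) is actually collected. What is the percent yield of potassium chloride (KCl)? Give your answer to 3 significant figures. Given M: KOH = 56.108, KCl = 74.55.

n(KOH) = 305.0 g / 56.108 g/mol = 5.436 mol.
From the equation the KOH:KCl mole ratio is 1:1, so n(KCl) = 5.436 × 1/1 = 5.436 mol.
Mass of KCl = 5.436 mol × 74.55 g/mol = 405.2 g.
This is the theoretical yield. Percent yield = 306 g / 405.2 g × 100% = 75.51%.

75.5 %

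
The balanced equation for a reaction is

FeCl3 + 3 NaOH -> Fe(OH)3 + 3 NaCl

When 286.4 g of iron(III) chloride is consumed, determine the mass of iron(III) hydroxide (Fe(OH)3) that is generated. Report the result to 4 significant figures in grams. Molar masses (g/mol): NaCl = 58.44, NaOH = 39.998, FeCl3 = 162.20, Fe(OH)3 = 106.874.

188.7 g

n(FeCl3) = 286.40 g / 162.20 g/mol = 1.7657 mol.
From the equation the FeCl3:Fe(OH)3 mole ratio is 1:1, so n(Fe(OH)3) = 1.7657 × 1/1 = 1.7657 mol.
Mass of Fe(OH)3 = 1.7657 mol × 106.874 g/mol = 188.71 g.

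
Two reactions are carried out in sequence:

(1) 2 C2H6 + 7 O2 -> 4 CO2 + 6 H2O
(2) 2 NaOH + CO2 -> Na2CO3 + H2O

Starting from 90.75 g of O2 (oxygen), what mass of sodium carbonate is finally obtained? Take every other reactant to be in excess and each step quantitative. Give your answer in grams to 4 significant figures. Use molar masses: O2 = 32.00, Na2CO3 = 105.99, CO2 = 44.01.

171.8 g

n(O2) = 90.750 / 32.00 = 2.8359 mol.
Step 1 gives a 7:4 ratio of O2 to CO2, so n(CO2) = 1.6205 mol.
In step 2 the CO2:Na2CO3 ratio is 1:1, so n(Na2CO3) = 1.6205 mol.
Mass of Na2CO3 = 1.6205 × 105.99 = 171.76 g.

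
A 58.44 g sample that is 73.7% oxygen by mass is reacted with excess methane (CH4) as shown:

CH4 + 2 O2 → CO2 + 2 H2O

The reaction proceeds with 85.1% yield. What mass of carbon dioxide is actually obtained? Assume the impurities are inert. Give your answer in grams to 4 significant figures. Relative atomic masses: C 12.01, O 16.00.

Pure O2 available = 58.44 g × 0.737 = 43.070 g.
M(O2) = 2(16.00) = 32.00 g/mol.
M(CO2) = 12.01 + 2(16.00) = 44.01 g/mol.
n(O2) = 43.070 g / 32.00 g/mol = 1.3459 mol.
From the equation the O2:CO2 mole ratio is 2:1, so n(CO2) = 1.3459 × 1/2 = 0.67297 mol.
Mass of CO2 = 0.67297 mol × 44.01 g/mol = 29.618 g.
Actual mass collected = 29.618 g × 0.851 = 25.205 g.

25.20 g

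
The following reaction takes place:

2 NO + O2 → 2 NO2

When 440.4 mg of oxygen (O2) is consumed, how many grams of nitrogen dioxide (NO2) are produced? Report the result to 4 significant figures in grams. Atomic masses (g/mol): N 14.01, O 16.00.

M(O2) = 2(16.00) = 32.00 g/mol.
M(NO2) = 14.01 + 2(16.00) = 46.01 g/mol.
Convert: 440.4 mg = 0.44040 g.
n(O2) = 0.44040 g / 32.00 g/mol = 0.013763 mol.
From the equation the O2:NO2 mole ratio is 1:2, so n(NO2) = 0.013763 × 2/1 = 0.027525 mol.
Mass of NO2 = 0.027525 mol × 46.01 g/mol = 1.2664 g.

1.266 g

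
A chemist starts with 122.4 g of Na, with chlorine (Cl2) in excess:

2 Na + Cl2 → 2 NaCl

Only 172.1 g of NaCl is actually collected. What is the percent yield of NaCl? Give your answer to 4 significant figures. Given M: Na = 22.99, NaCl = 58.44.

n(Na) = 122.40 g / 22.99 g/mol = 5.3241 mol.
From the equation the Na:NaCl mole ratio is 2:2, so n(NaCl) = 5.3241 × 2/2 = 5.3241 mol.
Mass of NaCl = 5.3241 mol × 58.44 g/mol = 311.14 g.
This is the theoretical yield. Percent yield = 172.1 g / 311.14 g × 100% = 55.313%.

55.31 %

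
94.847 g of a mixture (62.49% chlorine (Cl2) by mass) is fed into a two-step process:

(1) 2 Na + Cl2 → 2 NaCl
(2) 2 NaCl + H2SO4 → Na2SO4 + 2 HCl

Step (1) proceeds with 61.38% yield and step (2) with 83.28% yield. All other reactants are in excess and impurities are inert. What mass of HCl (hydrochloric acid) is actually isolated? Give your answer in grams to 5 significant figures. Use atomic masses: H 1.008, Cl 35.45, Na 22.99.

31.159 g

Pure Cl2 = 94.847 × 0.6249 = 59.2699 g.
M(Cl2) = 2(35.45) = 70.90 g/mol.
M(HCl) = 1.008 + 35.45 = 36.458 g/mol.
n(Cl2) = 59.2699 / 70.90 = 0.835965 mol.
Step 1 (Cl2:NaCl = 1:2): theoretical n(NaCl) = 1.67193 mol; at 61.38% yield, n(NaCl) = 1.02623 mol.
Step 2 (NaCl:HCl = 2:2): theoretical n(HCl) = 1.02623 mol, so theoretical mass = 1.02623 × 36.458 = 37.4143 g.
At 83.28% yield, actual mass of HCl = 37.4143 × 0.8328 = 31.1586 g.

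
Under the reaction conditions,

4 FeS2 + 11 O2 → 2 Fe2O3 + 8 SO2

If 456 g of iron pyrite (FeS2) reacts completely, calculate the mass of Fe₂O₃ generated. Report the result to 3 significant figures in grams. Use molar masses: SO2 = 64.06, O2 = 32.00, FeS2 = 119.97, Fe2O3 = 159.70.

n(FeS2) = 456.0 g / 119.97 g/mol = 3.801 mol.
From the equation the FeS2:Fe2O3 mole ratio is 4:2, so n(Fe2O3) = 3.801 × 2/4 = 1.900 mol.
Mass of Fe2O3 = 1.900 mol × 159.70 g/mol = 303.5 g.

304 g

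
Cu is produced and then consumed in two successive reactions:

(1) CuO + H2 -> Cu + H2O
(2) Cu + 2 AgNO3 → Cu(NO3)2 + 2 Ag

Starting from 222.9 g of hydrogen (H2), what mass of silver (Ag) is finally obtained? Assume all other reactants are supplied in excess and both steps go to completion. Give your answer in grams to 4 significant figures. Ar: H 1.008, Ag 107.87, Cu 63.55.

M(H2) = 2(1.008) = 2.016 g/mol.
M(Ag) = 107.87 g/mol.
n(H2) = 222.90 / 2.016 = 110.57 mol.
Step 1 gives a 1:1 ratio of H2 to Cu, so n(Cu) = 110.57 mol.
In step 2 the Cu:Ag ratio is 1:2, so n(Ag) = 221.13 mol.
Mass of Ag = 221.13 × 107.87 = 23853 g.

23850 g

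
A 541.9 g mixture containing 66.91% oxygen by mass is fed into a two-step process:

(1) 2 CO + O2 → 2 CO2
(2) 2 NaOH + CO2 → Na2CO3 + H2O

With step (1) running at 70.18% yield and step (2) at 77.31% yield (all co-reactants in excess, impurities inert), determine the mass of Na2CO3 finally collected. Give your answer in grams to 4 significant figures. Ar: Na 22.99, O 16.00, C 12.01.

Pure O2 = 541.9 × 0.6691 = 362.59 g.
M(O2) = 2(16.00) = 32.00 g/mol.
M(Na2CO3) = 2(22.99) + 12.01 + 3(16.00) = 105.99 g/mol.
n(O2) = 362.59 / 32.00 = 11.331 mol.
Step 1 (O2:CO2 = 1:2): theoretical n(CO2) = 22.662 mol; at 70.18% yield, n(CO2) = 15.904 mol.
Step 2 (CO2:Na2CO3 = 1:1): theoretical n(Na2CO3) = 15.904 mol, so theoretical mass = 15.904 × 105.99 = 1685.7 g.
At 77.31% yield, actual mass of Na2CO3 = 1685.7 × 0.7731 = 1303.2 g.

1303 g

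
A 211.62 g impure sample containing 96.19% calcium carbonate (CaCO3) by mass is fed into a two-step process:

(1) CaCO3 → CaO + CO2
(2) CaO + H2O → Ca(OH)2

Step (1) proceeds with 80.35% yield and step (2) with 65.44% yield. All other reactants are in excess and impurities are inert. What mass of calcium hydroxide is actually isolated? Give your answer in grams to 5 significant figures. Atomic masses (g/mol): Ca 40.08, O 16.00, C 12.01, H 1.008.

79.236 g

Pure CaCO3 = 211.62 × 0.9619 = 203.557 g.
M(CaCO3) = 40.08 + 12.01 + 3(16.00) = 100.09 g/mol.
M(Ca(OH)2) = 40.08 + 2(16.00) + 2(1.008) = 74.096 g/mol.
n(CaCO3) = 203.557 / 100.09 = 2.03374 mol.
Step 1 (CaCO3:CaO = 1:1): theoretical n(CaO) = 2.03374 mol; at 80.35% yield, n(CaO) = 1.63411 mol.
Step 2 (CaO:Ca(OH)2 = 1:1): theoretical n(Ca(OH)2) = 1.63411 mol, so theoretical mass = 1.63411 × 74.096 = 121.081 g.
At 65.44% yield, actual mass of Ca(OH)2 = 121.081 × 0.6544 = 79.2355 g.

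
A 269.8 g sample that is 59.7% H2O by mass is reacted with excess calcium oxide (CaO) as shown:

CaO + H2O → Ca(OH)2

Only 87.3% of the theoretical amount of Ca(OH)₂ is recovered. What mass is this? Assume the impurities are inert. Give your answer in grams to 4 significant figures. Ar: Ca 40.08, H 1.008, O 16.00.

Pure H2O available = 269.8 g × 0.597 = 161.07 g.
M(H2O) = 2(1.008) + 16.00 = 18.016 g/mol.
M(Ca(OH)2) = 40.08 + 2(16.00) + 2(1.008) = 74.096 g/mol.
n(H2O) = 161.07 g / 18.016 g/mol = 8.9404 mol.
From the equation the H2O:Ca(OH)2 mole ratio is 1:1, so n(Ca(OH)2) = 8.9404 × 1/1 = 8.9404 mol.
Mass of Ca(OH)2 = 8.9404 mol × 74.096 g/mol = 662.45 g.
Actual mass collected = 662.45 g × 0.873 = 578.32 g.

578.3 g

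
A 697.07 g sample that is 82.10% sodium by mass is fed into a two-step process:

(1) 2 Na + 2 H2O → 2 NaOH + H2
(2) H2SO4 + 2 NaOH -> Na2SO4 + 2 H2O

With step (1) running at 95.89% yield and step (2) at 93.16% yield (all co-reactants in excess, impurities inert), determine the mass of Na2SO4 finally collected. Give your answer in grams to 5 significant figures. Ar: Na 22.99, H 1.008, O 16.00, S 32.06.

Pure Na = 697.07 × 0.8210 = 572.294 g.
M(Na) = 22.99 g/mol.
M(Na2SO4) = 2(22.99) + 32.06 + 4(16.00) = 142.04 g/mol.
n(Na) = 572.294 / 22.99 = 24.8932 mol.
Step 1 (Na:NaOH = 2:2): theoretical n(NaOH) = 24.8932 mol; at 95.89% yield, n(NaOH) = 23.8701 mol.
Step 2 (NaOH:Na2SO4 = 2:1): theoretical n(Na2SO4) = 11.9350 mol, so theoretical mass = 11.9350 × 142.04 = 1695.25 g.
At 93.16% yield, actual mass of Na2SO4 = 1695.25 × 0.9316 = 1579.30 g.

1579.3 g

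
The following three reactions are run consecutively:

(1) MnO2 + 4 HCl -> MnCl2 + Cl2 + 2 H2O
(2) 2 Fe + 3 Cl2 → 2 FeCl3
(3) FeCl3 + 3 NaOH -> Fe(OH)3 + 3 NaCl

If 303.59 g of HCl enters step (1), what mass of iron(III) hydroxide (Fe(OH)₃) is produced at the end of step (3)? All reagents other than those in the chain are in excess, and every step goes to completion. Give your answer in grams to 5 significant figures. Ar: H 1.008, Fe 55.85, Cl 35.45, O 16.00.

148.33 g

M(HCl) = 1.008 + 35.45 = 36.458 g/mol.
M(Fe(OH)3) = 55.85 + 3(16.00) + 3(1.008) = 106.874 g/mol.
n(HCl) = 303.59 / 36.458 = 8.32712 mol.
Reaction (1): HCl→Cl2 ratio 4:1 ⇒ n(Cl2) = 2.08178 mol.
Reaction (2): Cl2→FeCl3 ratio 3:2 ⇒ n(FeCl3) = 1.38785 mol.
Reaction (3): FeCl3→Fe(OH)3 ratio 1:1 ⇒ n(Fe(OH)3) = 1.38785 mol.
Mass of Fe(OH)3 = 1.38785 × 106.874 = 148.325 g.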